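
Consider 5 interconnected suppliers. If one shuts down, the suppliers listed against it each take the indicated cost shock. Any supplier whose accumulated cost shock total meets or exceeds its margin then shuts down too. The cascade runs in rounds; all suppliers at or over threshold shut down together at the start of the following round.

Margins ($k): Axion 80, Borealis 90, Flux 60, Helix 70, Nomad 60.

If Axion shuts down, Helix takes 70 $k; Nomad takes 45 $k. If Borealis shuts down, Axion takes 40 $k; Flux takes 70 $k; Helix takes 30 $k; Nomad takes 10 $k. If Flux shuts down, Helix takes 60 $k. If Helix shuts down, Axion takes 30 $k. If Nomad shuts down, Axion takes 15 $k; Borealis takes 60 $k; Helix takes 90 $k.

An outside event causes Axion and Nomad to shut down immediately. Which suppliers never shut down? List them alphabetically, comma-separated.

Round 1 — Axion, Nomad shut down (initial).
  Borealis: +60 → 60 < 90
  Helix: +70+90 → 160 ≥ 70
Round 2 — Helix shuts down.
No further shutdowns.

Borealis, Flux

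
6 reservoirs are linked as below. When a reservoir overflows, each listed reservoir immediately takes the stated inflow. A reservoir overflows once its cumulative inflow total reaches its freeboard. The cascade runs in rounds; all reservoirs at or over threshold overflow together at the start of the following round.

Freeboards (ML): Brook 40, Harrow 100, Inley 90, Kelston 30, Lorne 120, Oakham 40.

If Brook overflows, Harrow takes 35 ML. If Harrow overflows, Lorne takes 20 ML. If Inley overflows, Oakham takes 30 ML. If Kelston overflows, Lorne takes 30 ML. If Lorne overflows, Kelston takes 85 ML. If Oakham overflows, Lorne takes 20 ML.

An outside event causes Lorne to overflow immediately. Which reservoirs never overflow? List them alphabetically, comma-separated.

Round 1 — Lorne overflows (initial).
  Kelston: +85 → 85 ≥ 30
Round 2 — Kelston overflows.
No further overflows.

Brook, Harrow, Inley, Oakham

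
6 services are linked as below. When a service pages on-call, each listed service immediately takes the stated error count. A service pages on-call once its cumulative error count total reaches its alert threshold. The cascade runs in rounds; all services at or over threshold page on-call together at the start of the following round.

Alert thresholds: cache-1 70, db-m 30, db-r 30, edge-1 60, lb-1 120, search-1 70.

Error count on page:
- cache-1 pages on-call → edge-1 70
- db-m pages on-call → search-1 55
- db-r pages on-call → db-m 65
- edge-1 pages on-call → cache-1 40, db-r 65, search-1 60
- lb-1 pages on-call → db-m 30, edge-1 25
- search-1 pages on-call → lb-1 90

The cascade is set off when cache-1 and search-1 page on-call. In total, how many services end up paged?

5

Round 1 — cache-1, search-1 page on-call (initial).
  edge-1: +70 → 70 ≥ 60
  lb-1: +90 → 90 < 120
Round 2 — edge-1 pages on-call.
  db-r: +65 → 65 ≥ 30
Round 3 — db-r pages on-call.
  db-m: +65 → 65 ≥ 30
Round 4 — db-m pages on-call.
No further pages.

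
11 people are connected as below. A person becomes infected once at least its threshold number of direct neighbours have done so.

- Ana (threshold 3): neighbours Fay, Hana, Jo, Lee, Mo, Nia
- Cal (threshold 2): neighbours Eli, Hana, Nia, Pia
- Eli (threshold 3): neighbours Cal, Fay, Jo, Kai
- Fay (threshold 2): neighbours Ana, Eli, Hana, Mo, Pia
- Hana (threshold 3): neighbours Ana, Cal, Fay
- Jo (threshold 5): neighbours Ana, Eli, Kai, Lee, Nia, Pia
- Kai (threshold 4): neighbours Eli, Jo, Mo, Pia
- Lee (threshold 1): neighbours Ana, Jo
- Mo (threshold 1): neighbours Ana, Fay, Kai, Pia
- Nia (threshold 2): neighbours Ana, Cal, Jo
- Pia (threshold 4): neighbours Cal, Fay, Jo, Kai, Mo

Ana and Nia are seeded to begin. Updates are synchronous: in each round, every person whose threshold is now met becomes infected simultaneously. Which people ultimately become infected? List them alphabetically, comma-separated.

Ana, Fay, Lee, Mo, Nia

Round 1 — Ana, Nia become infected (initial).
Round 2 — checking thresholds:
  Cal: 1 of 4 neighbours < 2, not yet.
  Fay: 1 of 5 neighbours < 2, not yet.
  Hana: 1 of 3 neighbours < 3, not yet.
  Jo: 2 of 6 neighbours < 5, not yet.
  Lee: 1 of 2 neighbours ≥ 1, becomes infected.
  Mo: 1 of 4 neighbours ≥ 1, becomes infected.
Round 3 — checking thresholds:
  Cal: 1 of 4 neighbours < 2, not yet.
  Fay: 2 of 5 neighbours ≥ 2, becomes infected.
  Hana: 1 of 3 neighbours < 3, not yet.
  Jo: 3 of 6 neighbours < 5, not yet.
  Kai: 1 of 4 neighbours < 4, not yet.
  Pia: 1 of 5 neighbours < 4, not yet.
Round 4 — no new infections; cascade stops.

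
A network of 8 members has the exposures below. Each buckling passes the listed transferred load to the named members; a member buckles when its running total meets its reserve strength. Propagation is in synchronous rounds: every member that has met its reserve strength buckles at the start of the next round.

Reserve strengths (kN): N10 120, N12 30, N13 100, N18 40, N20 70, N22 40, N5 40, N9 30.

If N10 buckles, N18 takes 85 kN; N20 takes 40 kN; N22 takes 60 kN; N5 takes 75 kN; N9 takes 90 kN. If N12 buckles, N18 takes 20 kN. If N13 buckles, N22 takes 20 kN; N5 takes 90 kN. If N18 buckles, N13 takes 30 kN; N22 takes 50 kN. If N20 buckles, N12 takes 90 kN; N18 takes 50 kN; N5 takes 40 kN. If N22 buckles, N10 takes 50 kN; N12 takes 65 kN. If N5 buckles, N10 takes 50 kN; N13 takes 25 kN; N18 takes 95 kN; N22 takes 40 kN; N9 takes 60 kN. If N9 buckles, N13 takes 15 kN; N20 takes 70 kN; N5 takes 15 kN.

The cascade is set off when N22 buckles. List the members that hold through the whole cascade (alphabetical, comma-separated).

Round 1 — N22 buckles (initial).
  N10: +50 → 50 < 120
  N12: +65 → 65 ≥ 30
Round 2 — N12 buckles.
  N18: +20 → 20 < 40
No further bucklings.

N10, N13, N18, N20, N5, N9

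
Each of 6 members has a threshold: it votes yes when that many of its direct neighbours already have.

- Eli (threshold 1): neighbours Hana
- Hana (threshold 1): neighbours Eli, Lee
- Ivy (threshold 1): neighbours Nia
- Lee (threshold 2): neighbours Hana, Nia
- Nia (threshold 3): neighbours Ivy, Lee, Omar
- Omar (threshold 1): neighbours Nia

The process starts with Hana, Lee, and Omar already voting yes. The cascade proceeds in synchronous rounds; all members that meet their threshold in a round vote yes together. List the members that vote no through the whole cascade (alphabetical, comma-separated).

Ivy, Nia

Round 1 — Hana, Lee, Omar vote yes (initial).
Round 2 — checking thresholds:
  Eli: 1 of 1 neighbours ≥ 1, votes yes.
  Nia: 2 of 3 neighbours < 3, not yet.
Round 3 — no new yes votes; cascade stops.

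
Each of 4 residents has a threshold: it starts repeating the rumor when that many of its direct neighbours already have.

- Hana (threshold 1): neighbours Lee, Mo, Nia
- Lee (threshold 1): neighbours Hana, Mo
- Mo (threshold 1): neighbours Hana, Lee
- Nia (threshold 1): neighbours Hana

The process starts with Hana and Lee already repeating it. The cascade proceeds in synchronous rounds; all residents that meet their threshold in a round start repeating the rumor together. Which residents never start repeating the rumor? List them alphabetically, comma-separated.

Round 1 — Hana, Lee start repeating the rumor (initial).
Round 2 — checking thresholds:
  Mo: 2 of 2 neighbours ≥ 1, starts repeating the rumor.
  Nia: 1 of 1 neighbours ≥ 1, starts repeating the rumor.
Round 3 — no new spreads; cascade stops.

none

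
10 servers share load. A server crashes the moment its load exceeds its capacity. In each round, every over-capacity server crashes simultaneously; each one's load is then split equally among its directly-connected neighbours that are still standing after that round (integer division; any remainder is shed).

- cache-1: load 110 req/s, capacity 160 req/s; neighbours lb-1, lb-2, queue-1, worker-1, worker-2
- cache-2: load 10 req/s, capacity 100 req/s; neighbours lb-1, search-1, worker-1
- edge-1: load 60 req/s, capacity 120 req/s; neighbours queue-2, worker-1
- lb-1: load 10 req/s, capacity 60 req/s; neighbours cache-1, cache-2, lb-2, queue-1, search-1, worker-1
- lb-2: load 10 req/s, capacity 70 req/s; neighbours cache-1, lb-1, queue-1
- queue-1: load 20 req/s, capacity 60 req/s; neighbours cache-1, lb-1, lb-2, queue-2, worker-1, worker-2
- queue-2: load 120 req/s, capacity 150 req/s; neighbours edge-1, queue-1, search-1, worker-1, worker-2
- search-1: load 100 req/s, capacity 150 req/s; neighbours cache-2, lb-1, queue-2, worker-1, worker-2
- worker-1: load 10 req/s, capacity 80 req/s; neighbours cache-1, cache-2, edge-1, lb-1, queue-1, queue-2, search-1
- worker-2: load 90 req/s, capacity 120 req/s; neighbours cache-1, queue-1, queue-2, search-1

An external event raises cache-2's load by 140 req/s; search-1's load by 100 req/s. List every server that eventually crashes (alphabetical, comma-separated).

cache-1, cache-2, edge-1, lb-1, lb-2, queue-1, queue-2, search-1, worker-1, worker-2

Round 1 — cache-2 at 150 > 100; search-1 at 200 > 150. cache-2, search-1 crash.
  cache-2 sheds 150 req/s to lb-1, worker-1: 75 each.
    lb-1: 10+75 = 85 > 60
    worker-1: 10+75 = 85 > 80
  search-1 sheds 200 req/s to lb-1, queue-2, worker-1, worker-2: 50 each.
    lb-1: 85+50 = 135 > 60
    queue-2: 120+50 = 170 > 150
    worker-1: 85+50 = 135 > 80
    worker-2: 90+50 = 140 > 120
Round 2 — lb-1, queue-2, worker-1, worker-2 crash.
  lb-1 sheds 135 req/s to cache-1, lb-2, queue-1: 45 each.
    cache-1: 110+45 = 155 ≤ 160
    lb-2: 10+45 = 55 ≤ 70
    queue-1: 20+45 = 65 > 60
  queue-2 sheds 170 req/s to edge-1, queue-1: 85 each.
    edge-1: 60+85 = 145 > 120
    queue-1: 65+85 = 150 > 60
  worker-1 sheds 135 req/s to cache-1, edge-1, queue-1: 45 each.
    cache-1: 155+45 = 200 > 160
    edge-1: 145+45 = 190 > 120
    queue-1: 150+45 = 195 > 60
  worker-2 sheds 140 req/s to cache-1, queue-1: 70 each.
    cache-1: 200+70 = 270 > 160
    queue-1: 195+70 = 265 > 60
Round 3 — cache-1, edge-1, queue-1 crash.
  cache-1 sheds 270 req/s to lb-2: 270 each.
    lb-2: 55+270 = 325 > 70
  edge-1 sheds 190 req/s: no online neighbours, lost.
  queue-1 sheds 265 req/s to lb-2: 265 each.
    lb-2: 325+265 = 590 > 70
Round 4 — lb-2 crashes.
  lb-2 sheds 590 req/s: no online neighbours, lost.
No further crashes.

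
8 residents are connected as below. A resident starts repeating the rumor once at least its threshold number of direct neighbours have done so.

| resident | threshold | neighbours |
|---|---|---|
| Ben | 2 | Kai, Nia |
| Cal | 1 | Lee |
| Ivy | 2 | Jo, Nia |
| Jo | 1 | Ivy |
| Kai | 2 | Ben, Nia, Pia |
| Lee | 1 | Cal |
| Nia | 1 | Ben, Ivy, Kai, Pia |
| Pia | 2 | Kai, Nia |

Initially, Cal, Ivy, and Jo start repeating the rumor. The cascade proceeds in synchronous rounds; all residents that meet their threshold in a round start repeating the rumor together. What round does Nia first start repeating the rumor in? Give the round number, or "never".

2

Round 1 — Cal, Ivy, Jo start repeating the rumor (initial).
Round 2 — checking thresholds:
  Lee: 1 of 1 neighbours ≥ 1, starts repeating the rumor.
  Nia: 1 of 4 neighbours ≥ 1, starts repeating the rumor.
Round 3 — no new spreads; cascade stops.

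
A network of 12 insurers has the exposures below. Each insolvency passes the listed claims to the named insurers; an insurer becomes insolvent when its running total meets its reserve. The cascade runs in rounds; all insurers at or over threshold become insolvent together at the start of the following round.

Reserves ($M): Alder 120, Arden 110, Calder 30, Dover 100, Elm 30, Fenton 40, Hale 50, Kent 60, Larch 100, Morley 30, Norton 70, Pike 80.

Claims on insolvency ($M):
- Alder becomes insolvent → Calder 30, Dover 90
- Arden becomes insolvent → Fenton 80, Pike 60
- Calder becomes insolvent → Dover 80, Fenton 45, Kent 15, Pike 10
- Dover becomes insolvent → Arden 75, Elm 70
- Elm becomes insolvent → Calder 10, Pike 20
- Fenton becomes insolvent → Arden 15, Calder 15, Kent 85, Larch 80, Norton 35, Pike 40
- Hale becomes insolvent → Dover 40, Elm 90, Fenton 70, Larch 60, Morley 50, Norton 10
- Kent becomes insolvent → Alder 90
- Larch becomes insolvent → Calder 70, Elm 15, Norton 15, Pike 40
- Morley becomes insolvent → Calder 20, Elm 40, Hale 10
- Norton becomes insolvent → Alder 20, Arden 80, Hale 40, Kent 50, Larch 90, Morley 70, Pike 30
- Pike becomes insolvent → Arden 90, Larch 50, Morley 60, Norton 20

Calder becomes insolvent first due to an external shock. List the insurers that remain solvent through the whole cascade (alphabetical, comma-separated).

Alder, Arden, Dover, Elm, Hale, Larch, Morley, Norton, Pike

Round 1 — Calder becomes insolvent (initial).
  Dover: +80 → 80 < 100
  Fenton: +45 → 45 ≥ 40
  Kent: +15 → 15 < 60
  Pike: +10 → 10 < 80
Round 2 — Fenton becomes insolvent.
  Arden: +15 → 15 < 110
  Kent: +85 → 100 ≥ 60
  Larch: +80 → 80 < 100
  Norton: +35 → 35 < 70
  Pike: +40 → 50 < 80
Round 3 — Kent becomes insolvent.
  Alder: +90 → 90 < 120
No further insolvencies.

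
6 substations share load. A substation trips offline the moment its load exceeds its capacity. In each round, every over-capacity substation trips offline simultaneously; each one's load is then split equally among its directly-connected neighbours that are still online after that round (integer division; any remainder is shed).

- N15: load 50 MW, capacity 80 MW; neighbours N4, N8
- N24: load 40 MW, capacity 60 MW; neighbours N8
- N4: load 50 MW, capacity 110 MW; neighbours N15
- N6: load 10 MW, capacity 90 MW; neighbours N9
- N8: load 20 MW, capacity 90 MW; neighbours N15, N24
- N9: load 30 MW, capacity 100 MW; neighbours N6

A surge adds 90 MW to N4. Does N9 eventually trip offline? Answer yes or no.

Round 1 — N4 at 140 > 110. N4 trips offline.
  N4 sheds 140 MW to N15: 140 each.
    N15: 50+140 = 190 > 80
Round 2 — N15 trips offline.
  N15 sheds 190 MW to N8: 190 each.
    N8: 20+190 = 210 > 90
Round 3 — N8 trips offline.
  N8 sheds 210 MW to N24: 210 each.
    N24: 40+210 = 250 > 60
Round 4 — N24 trips offline.
  N24 sheds 250 MW: no online neighbours, lost.
No further trips.

no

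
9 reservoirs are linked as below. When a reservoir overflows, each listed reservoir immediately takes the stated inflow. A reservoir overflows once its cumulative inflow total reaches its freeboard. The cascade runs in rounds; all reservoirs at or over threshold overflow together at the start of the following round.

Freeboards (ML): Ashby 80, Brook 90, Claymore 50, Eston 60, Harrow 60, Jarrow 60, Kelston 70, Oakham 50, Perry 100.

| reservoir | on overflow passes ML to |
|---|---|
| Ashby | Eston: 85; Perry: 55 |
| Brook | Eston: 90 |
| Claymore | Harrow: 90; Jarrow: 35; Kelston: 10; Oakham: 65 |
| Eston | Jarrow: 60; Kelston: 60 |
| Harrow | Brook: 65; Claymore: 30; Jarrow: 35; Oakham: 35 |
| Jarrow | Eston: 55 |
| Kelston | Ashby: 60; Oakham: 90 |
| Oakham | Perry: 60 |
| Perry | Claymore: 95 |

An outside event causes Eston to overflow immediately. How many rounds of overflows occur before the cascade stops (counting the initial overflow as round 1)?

2

Round 1 — Eston overflows (initial).
  Jarrow: +60 → 60 ≥ 60
  Kelston: +60 → 60 < 70
Round 2 — Jarrow overflows.
No further overflows.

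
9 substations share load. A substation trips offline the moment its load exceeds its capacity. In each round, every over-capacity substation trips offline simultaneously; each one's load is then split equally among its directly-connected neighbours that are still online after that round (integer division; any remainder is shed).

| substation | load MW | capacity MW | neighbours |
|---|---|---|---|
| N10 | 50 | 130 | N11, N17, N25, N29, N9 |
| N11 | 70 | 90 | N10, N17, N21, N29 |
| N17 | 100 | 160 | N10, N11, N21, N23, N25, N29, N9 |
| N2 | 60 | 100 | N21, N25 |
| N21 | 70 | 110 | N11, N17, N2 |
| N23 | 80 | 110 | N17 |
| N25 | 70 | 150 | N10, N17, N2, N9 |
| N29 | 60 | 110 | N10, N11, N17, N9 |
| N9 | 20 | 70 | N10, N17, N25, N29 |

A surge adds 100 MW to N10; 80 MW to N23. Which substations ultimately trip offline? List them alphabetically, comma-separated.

Round 1 — N10 at 150 > 130; N23 at 160 > 110. N10, N23 trip offline.
  N10 sheds 150 MW to N11, N17, N25, N29, N9: 30 each.
    N11: 70+30 = 100 > 90
    N17: 100+30 = 130 ≤ 160
    N25: 70+30 = 100 ≤ 150
    N29: 60+30 = 90 ≤ 110
    N9: 20+30 = 50 ≤ 70
  N23 sheds 160 MW to N17: 160 each.
    N17: 130+160 = 290 > 160
Round 2 — N11, N17 trip offline.
  N11 sheds 100 MW to N21, N29: 50 each.
    N21: 70+50 = 120 > 110
    N29: 90+50 = 140 > 110
  N17 sheds 290 MW to N21, N25, N29, N9: 72 each (2 lost).
    N21: 120+72 = 192 > 110
    N25: 100+72 = 172 > 150
    N29: 140+72 = 212 > 110
    N9: 50+72 = 122 > 70
Round 3 — N21, N25, N29, N9 trip offline.
  N21 sheds 192 MW to N2: 192 each.
    N2: 60+192 = 252 > 100
  N25 sheds 172 MW to N2: 172 each.
    N2: 252+172 = 424 > 100
  N29 sheds 212 MW: no online neighbours, lost.
  N9 sheds 122 MW: no online neighbours, lost.
Round 4 — N2 trips offline.
  N2 sheds 424 MW: no online neighbours, lost.
No further trips.

N10, N11, N17, N2, N21, N23, N25, N29, N9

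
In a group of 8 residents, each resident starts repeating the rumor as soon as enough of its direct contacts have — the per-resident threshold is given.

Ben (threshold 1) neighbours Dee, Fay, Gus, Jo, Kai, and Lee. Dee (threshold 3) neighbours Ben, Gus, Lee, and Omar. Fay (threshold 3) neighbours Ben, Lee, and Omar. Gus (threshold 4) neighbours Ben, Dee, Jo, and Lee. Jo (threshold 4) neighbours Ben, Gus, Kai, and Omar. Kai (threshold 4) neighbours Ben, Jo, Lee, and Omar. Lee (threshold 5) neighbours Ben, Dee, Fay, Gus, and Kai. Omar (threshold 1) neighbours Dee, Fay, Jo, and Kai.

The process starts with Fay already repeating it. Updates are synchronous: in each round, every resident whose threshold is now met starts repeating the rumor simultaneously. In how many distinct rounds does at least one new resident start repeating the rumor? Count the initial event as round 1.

Round 1 — Fay starts repeating the rumor (initial).
Round 2 — checking thresholds:
  Ben: 1 of 6 neighbours ≥ 1, starts repeating the rumor.
  Lee: 1 of 5 neighbours < 5, below threshold.
  Omar: 1 of 4 neighbours ≥ 1, starts repeating the rumor.
Round 3 — no new spreads; cascade stops.

2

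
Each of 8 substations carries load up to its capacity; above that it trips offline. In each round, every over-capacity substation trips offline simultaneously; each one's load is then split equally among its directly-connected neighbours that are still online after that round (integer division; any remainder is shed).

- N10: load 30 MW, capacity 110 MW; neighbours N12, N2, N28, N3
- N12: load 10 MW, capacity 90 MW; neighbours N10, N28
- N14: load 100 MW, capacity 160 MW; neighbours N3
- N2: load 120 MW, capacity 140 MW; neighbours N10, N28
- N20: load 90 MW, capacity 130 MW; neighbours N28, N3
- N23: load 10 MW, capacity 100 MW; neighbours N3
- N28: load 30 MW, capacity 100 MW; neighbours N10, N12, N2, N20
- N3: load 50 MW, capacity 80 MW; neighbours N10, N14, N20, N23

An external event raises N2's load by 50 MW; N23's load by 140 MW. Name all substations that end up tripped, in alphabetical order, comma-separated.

Round 1 — N2 at 170 > 140; N23 at 150 > 100. N2, N23 trip offline.
  N2 sheds 170 MW to N10, N28: 85 each.
    N10: 30+85 = 115 > 110
    N28: 30+85 = 115 > 100
  N23 sheds 150 MW to N3: 150 each.
    N3: 50+150 = 200 > 80
Round 2 — N10, N28, N3 trip offline.
  N10 sheds 115 MW to N12: 115 each.
    N12: 10+115 = 125 > 90
  N28 sheds 115 MW to N12, N20: 57 each (1 lost).
    N12: 125+57 = 182 > 90
    N20: 90+57 = 147 > 130
  N3 sheds 200 MW to N14, N20: 100 each.
    N14: 100+100 = 200 > 160
    N20: 147+100 = 247 > 130
Round 3 — N12, N14, N20 trip offline.
  N12 sheds 182 MW: no online neighbours, lost.
  N14 sheds 200 MW: no online neighbours, lost.
  N20 sheds 247 MW: no online neighbours, lost.
No further trips.

N10, N12, N14, N2, N20, N23, N28, N3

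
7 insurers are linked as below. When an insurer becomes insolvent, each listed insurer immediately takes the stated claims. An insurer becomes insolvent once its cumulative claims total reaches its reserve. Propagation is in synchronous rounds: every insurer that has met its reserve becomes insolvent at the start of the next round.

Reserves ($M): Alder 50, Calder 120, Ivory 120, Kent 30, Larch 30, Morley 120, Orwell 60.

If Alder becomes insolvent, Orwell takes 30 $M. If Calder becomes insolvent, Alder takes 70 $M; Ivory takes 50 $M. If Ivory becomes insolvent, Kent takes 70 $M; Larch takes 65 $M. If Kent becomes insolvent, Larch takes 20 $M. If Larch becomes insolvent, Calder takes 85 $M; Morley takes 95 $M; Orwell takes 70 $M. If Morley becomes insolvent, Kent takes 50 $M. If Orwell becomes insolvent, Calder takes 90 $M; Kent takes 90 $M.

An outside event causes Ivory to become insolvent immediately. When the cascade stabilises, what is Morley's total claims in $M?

Round 1 — Ivory becomes insolvent (initial).
  Kent: +70 → 70 ≥ 30
  Larch: +65 → 65 ≥ 30
Round 2 — Kent, Larch become insolvent.
  Calder: +85 → 85 < 120
  Morley: +95 → 95 < 120
  Orwell: +70 → 70 ≥ 60
Round 3 — Orwell becomes insolvent.
  Calder: +90 → 175 ≥ 120
Round 4 — Calder becomes insolvent.
  Alder: +70 → 70 ≥ 50
Round 5 — Alder becomes insolvent.
No further insolvencies.

95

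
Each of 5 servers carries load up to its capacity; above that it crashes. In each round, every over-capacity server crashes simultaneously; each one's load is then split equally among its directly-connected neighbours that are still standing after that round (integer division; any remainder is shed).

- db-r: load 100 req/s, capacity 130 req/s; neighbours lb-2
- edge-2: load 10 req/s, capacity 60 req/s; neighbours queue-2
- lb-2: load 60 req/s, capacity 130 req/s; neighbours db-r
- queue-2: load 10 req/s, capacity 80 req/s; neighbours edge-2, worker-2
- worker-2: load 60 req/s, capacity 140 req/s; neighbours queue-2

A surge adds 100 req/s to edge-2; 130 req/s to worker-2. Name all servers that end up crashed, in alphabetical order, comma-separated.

Round 1 — edge-2 at 110 > 60; worker-2 at 190 > 140. edge-2, worker-2 crash.
  edge-2 sheds 110 req/s to queue-2: 110 each.
    queue-2: 10+110 = 120 > 80
  worker-2 sheds 190 req/s to queue-2: 190 each.
    queue-2: 120+190 = 310 > 80
Round 2 — queue-2 crashes.
  queue-2 sheds 310 req/s: no online neighbours, lost.
No further crashes.

edge-2, queue-2, worker-2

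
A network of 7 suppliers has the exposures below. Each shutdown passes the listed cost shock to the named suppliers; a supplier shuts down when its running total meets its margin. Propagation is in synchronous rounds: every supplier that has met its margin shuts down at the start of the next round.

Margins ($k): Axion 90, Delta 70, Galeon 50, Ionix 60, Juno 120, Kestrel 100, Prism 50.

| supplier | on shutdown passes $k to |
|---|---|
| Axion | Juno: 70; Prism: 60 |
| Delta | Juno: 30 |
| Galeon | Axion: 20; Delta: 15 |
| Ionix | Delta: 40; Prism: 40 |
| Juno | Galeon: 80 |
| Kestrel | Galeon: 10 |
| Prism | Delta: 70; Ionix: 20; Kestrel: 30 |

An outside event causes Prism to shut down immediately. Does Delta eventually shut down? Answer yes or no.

Round 1 — Prism shuts down (initial).
  Delta: +70 → 70 ≥ 70
  Ionix: +20 → 20 < 60
  Kestrel: +30 → 30 < 100
Round 2 — Delta shuts down.
  Juno: +30 → 30 < 120
No further shutdowns.

yes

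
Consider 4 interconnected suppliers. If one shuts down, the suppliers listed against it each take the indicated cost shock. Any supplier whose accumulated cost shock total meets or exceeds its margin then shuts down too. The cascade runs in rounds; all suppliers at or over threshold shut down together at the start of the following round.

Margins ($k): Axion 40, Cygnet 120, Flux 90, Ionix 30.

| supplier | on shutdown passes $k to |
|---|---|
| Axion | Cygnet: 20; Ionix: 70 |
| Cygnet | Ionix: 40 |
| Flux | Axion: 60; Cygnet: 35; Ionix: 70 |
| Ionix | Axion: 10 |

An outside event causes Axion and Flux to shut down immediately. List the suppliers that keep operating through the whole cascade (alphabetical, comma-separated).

Round 1 — Axion, Flux shut down (initial).
  Cygnet: +20+35 → 55 < 120
  Ionix: +70+70 → 140 ≥ 30
Round 2 — Ionix shuts down.
No further shutdowns.

Cygnet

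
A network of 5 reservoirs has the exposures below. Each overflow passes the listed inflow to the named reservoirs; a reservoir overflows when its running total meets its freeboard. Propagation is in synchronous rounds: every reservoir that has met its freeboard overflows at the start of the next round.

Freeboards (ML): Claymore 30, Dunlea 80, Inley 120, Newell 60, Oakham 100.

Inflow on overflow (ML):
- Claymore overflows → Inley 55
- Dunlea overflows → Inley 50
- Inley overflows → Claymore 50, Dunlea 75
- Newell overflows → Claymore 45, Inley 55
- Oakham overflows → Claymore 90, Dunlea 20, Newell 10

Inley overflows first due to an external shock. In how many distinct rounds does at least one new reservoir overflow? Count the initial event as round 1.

Round 1 — Inley overflows (initial).
  Claymore: +50 → 50 ≥ 30
  Dunlea: +75 → 75 < 80
Round 2 — Claymore overflows.
No further overflows.

2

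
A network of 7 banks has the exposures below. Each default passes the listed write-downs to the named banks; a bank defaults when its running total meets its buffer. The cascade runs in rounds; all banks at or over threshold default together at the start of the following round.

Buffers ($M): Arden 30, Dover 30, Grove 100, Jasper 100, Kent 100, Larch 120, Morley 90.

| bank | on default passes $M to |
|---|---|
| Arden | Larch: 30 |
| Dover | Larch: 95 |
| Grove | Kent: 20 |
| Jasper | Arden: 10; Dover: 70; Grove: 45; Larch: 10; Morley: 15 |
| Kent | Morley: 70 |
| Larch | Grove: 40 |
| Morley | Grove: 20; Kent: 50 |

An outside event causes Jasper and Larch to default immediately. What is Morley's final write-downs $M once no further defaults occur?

Round 1 — Jasper, Larch default (initial).
  Arden: +10 → 10 < 30
  Dover: +70 → 70 ≥ 30
  Grove: +45+40 → 85 < 100
  Morley: +15 → 15 < 90
Round 2 — Dover defaults.
No further defaults.

15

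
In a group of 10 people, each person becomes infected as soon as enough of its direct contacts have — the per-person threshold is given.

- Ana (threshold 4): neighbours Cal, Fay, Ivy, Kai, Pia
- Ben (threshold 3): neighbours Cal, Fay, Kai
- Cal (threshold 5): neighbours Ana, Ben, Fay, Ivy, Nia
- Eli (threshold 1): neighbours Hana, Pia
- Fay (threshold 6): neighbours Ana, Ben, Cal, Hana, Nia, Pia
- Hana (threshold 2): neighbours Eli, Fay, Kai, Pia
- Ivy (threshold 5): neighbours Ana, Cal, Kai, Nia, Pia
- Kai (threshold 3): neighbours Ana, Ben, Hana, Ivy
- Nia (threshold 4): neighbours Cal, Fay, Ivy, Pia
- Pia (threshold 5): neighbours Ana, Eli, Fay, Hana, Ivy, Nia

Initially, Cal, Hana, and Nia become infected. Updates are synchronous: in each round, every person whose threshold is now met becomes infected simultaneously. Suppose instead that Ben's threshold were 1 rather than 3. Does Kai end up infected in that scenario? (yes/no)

With Ben's threshold at 1:
Round 1 — Cal, Hana, Nia become infected (initial).
Round 2 — checking thresholds:
  Ana: 1 of 5 neighbours < 4, below threshold.
  Ben: 1 of 3 neighbours ≥ 1, becomes infected.
  Eli: 1 of 2 neighbours ≥ 1, becomes infected.
  Fay: 3 of 6 neighbours < 6, below threshold.
  Ivy: 2 of 5 neighbours < 5, below threshold.
  Kai: 1 of 4 neighbours < 3, below threshold.
  Pia: 2 of 6 neighbours < 5, below threshold.
Round 3 — no new infections; cascade stops.

no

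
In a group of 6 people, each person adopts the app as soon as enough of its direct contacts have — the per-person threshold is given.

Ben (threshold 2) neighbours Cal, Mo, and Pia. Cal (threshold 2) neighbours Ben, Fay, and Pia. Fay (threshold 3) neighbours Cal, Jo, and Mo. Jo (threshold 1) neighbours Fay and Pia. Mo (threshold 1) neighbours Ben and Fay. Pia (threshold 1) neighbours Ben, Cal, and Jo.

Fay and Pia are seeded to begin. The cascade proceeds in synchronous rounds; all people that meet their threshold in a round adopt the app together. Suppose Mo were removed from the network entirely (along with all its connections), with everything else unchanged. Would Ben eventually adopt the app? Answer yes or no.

yes

With Mo removed:
Round 1 — Fay, Pia adopt the app (initial).
Round 2 — checking thresholds:
  Ben: 1 of 2 neighbours < 2, below threshold.
  Cal: 2 of 3 neighbours ≥ 2, adopts the app.
  Jo: 2 of 2 neighbours ≥ 1, adopts the app.
Round 3 — checking thresholds:
  Ben: 2 of 2 neighbours ≥ 2, adopts the app.
Round 4 — no new adoptions; cascade stops.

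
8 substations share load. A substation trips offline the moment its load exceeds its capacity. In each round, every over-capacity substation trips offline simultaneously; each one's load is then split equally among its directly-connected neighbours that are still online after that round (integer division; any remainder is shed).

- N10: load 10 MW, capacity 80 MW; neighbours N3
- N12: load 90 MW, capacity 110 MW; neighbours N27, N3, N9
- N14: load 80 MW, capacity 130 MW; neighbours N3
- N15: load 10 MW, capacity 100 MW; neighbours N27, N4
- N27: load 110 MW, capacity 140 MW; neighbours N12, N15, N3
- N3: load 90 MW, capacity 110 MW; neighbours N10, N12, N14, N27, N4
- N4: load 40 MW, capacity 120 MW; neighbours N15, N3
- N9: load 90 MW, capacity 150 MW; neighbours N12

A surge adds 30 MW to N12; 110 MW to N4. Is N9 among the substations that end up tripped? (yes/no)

no

Round 1 — N12 at 120 > 110; N4 at 150 > 120. N12, N4 trip offline.
  N12 sheds 120 MW to N27, N3, N9: 40 each.
    N27: 110+40 = 150 > 140
    N3: 90+40 = 130 > 110
    N9: 90+40 = 130 ≤ 150
  N4 sheds 150 MW to N15, N3: 75 each.
    N15: 10+75 = 85 ≤ 100
    N3: 130+75 = 205 > 110
Round 2 — N27, N3 trip offline.
  N27 sheds 150 MW to N15: 150 each.
    N15: 85+150 = 235 > 100
  N3 sheds 205 MW to N10, N14: 102 each (1 lost).
    N10: 10+102 = 112 > 80
    N14: 80+102 = 182 > 130
Round 3 — N10, N14, N15 trip offline.
  N10 sheds 112 MW: no online neighbours, lost.
  N14 sheds 182 MW: no online neighbours, lost.
  N15 sheds 235 MW: no online neighbours, lost.
No further trips.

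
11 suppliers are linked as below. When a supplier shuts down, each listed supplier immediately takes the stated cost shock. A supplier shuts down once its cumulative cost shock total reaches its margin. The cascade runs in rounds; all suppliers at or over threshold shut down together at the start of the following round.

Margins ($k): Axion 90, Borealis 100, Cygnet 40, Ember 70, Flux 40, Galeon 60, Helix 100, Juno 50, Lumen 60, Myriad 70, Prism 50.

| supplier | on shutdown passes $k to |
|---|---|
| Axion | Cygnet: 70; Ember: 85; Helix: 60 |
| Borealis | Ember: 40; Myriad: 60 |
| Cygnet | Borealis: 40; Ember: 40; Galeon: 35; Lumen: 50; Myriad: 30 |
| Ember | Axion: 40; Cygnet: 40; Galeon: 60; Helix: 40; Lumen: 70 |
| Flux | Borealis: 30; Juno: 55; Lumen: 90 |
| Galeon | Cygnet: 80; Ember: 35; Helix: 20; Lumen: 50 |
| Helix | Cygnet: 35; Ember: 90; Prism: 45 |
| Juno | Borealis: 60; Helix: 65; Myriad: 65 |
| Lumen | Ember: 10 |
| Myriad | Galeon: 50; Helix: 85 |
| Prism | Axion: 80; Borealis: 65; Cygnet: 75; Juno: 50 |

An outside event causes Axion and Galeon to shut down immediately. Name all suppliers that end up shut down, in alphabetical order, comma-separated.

Round 1 — Axion, Galeon shut down (initial).
  Cygnet: +70+80 → 150 ≥ 40
  Ember: +85+35 → 120 ≥ 70
  Helix: +60+20 → 80 < 100
  Lumen: +50 → 50 < 60
Round 2 — Cygnet, Ember shut down.
  Borealis: +40 → 40 < 100
  Helix: +40 → 120 ≥ 100
  Lumen: +50+70 → 170 ≥ 60
  Myriad: +30 → 30 < 70
Round 3 — Helix, Lumen shut down.
  Prism: +45 → 45 < 50
No further shutdowns.

Axion, Cygnet, Ember, Galeon, Helix, Lumen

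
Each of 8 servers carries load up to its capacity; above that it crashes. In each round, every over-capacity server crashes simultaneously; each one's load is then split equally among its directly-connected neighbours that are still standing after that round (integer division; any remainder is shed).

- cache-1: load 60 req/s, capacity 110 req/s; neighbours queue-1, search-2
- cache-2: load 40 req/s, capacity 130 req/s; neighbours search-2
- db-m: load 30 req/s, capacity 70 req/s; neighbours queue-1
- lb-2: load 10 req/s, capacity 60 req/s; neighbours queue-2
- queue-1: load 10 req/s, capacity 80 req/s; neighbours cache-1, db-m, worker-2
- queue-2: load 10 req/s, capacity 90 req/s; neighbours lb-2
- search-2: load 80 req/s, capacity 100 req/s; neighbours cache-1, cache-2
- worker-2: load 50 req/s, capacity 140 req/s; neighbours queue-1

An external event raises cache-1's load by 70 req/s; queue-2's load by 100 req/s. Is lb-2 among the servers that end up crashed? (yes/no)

Round 1 — cache-1 at 130 > 110; queue-2 at 110 > 90. cache-1, queue-2 crash.
  cache-1 sheds 130 req/s to queue-1, search-2: 65 each.
    queue-1: 10+65 = 75 ≤ 80
    search-2: 80+65 = 145 > 100
  queue-2 sheds 110 req/s to lb-2: 110 each.
    lb-2: 10+110 = 120 > 60
Round 2 — lb-2, search-2 crash.
  lb-2 sheds 120 req/s: no online neighbours, lost.
  search-2 sheds 145 req/s to cache-2: 145 each.
    cache-2: 40+145 = 185 > 130
Round 3 — cache-2 crashes.
  cache-2 sheds 185 req/s: no online neighbours, lost.
No further crashes.

yes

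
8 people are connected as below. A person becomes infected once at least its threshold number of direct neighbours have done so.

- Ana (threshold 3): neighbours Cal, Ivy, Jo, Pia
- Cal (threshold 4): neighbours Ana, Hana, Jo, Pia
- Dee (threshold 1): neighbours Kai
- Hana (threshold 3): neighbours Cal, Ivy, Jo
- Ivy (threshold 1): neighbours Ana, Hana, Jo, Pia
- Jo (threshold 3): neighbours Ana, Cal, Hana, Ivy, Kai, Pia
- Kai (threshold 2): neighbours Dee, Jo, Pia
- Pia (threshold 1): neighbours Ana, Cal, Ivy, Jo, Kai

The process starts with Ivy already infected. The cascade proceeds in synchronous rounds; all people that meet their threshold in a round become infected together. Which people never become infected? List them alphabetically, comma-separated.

Round 1 — Ivy becomes infected (initial).
Round 2 — checking thresholds:
  Ana: 1 of 4 neighbours < 3, below threshold.
  Hana: 1 of 3 neighbours < 3, below threshold.
  Jo: 1 of 6 neighbours < 3, below threshold.
  Pia: 1 of 5 neighbours ≥ 1, becomes infected.
Round 3 — no new infections; cascade stops.

Ana, Cal, Dee, Hana, Jo, Kai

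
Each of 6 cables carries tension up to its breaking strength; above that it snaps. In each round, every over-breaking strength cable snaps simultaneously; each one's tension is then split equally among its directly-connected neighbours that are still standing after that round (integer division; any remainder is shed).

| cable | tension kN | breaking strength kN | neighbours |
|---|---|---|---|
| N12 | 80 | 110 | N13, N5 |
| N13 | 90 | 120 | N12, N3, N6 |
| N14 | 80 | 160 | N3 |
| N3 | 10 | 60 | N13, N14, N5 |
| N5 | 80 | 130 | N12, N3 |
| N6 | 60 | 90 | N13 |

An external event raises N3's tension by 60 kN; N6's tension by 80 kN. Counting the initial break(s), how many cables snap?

5

Round 1 — N3 at 70 > 60; N6 at 140 > 90. N3, N6 snap.
  N3 sheds 70 kN to N13, N14, N5: 23 each (1 lost).
    N13: 90+23 = 113 ≤ 120
    N14: 80+23 = 103 ≤ 160
    N5: 80+23 = 103 ≤ 130
  N6 sheds 140 kN to N13: 140 each.
    N13: 113+140 = 253 > 120
Round 2 — N13 snaps.
  N13 sheds 253 kN to N12: 253 each.
    N12: 80+253 = 333 > 110
Round 3 — N12 snaps.
  N12 sheds 333 kN to N5: 333 each.
    N5: 103+333 = 436 > 130
Round 4 — N5 snaps.
  N5 sheds 436 kN: no online neighbours, lost.
No further breaks.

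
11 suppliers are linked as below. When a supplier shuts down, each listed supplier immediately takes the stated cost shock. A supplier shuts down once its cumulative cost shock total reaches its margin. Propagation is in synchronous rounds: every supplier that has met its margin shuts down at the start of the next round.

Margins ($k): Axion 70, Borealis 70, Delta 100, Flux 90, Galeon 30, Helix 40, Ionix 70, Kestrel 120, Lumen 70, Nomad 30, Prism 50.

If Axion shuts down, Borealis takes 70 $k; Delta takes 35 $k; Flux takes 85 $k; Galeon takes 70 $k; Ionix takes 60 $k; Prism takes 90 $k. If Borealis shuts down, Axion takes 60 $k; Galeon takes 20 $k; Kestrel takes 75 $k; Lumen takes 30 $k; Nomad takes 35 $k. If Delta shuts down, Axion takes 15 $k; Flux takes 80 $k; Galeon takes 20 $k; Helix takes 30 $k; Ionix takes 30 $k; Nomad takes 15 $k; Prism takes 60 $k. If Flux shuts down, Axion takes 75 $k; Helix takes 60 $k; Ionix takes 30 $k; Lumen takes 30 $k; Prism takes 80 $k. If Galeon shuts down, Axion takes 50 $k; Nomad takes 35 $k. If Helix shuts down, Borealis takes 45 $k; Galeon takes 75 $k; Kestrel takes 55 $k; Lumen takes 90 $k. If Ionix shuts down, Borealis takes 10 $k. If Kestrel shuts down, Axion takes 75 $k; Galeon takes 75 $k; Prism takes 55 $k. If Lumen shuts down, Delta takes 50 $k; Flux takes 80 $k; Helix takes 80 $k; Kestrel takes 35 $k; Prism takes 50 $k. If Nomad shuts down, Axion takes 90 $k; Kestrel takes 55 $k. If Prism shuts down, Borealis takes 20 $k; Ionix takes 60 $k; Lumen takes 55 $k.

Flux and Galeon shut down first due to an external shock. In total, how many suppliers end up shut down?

10

Round 1 — Flux, Galeon shut down (initial).
  Axion: +75+50 → 125 ≥ 70
  Helix: +60 → 60 ≥ 40
  Ionix: +30 → 30 < 70
  Lumen: +30 → 30 < 70
  Nomad: +35 → 35 ≥ 30
  Prism: +80 → 80 ≥ 50
Round 2 — Axion, Helix, Nomad, Prism shut down.
  Borealis: +70+45+20 → 135 ≥ 70
  Delta: +35 → 35 < 100
  Ionix: +60+60 → 150 ≥ 70
  Kestrel: +55+55 → 110 < 120
  Lumen: +90+55 → 175 ≥ 70
Round 3 — Borealis, Ionix, Lumen shut down.
  Delta: +50 → 85 < 100
  Kestrel: +75+35 → 220 ≥ 120
Round 4 — Kestrel shuts down.
No further shutdowns.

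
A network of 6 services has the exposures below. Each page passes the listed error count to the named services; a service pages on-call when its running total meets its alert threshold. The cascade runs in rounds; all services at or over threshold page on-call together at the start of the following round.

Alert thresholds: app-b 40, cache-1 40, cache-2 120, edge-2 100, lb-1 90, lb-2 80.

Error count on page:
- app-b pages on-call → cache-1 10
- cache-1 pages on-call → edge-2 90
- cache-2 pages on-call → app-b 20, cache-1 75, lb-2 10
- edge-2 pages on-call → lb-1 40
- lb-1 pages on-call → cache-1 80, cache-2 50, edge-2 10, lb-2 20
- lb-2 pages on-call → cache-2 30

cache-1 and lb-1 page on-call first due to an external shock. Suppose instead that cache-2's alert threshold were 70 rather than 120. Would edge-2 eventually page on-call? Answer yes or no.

With cache-2's alert threshold at 70:
Round 1 — cache-1, lb-1 page on-call (initial).
  cache-2: +50 → 50 < 70
  edge-2: +90+10 → 100 ≥ 100
  lb-2: +20 → 20 < 80
Round 2 — edge-2 pages on-call.
No further pages.

yes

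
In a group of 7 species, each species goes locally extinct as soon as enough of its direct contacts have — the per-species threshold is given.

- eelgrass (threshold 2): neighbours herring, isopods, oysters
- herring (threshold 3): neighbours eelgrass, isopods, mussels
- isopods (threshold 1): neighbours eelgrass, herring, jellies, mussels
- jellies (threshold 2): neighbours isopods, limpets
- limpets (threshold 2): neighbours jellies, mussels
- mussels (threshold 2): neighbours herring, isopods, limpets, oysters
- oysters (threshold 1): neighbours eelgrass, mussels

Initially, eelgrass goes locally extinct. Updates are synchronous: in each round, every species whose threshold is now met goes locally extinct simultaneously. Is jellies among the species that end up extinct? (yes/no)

no

Round 1 — eelgrass goes locally extinct (initial).
Round 2 — checking thresholds:
  herring: 1 of 3 neighbours < 3, holds.
  isopods: 1 of 4 neighbours ≥ 1, goes locally extinct.
  oysters: 1 of 2 neighbours ≥ 1, goes locally extinct.
Round 3 — checking thresholds:
  herring: 2 of 3 neighbours < 3, holds.
  jellies: 1 of 2 neighbours < 2, holds.
  mussels: 2 of 4 neighbours ≥ 2, goes locally extinct.
Round 4 — checking thresholds:
  herring: 3 of 3 neighbours ≥ 3, goes locally extinct.
  jellies: 1 of 2 neighbours < 2, holds.
  limpets: 1 of 2 neighbours < 2, holds.
Round 5 — no new extinctions; cascade stops.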